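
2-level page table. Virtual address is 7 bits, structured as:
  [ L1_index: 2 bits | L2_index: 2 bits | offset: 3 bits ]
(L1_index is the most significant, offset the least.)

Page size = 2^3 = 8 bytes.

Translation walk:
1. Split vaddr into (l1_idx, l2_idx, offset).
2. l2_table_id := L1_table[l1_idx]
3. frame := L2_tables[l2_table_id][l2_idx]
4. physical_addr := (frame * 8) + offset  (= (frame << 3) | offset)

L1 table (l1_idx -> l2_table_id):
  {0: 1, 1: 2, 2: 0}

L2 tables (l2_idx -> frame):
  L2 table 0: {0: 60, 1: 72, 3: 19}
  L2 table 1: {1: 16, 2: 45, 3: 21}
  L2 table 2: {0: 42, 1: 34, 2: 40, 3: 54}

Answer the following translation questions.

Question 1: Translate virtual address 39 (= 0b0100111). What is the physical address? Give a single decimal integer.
Answer: 343

Derivation:
vaddr = 39 = 0b0100111
Split: l1_idx=1, l2_idx=0, offset=7
L1[1] = 2
L2[2][0] = 42
paddr = 42 * 8 + 7 = 343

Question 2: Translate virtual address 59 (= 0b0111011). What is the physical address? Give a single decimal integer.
vaddr = 59 = 0b0111011
Split: l1_idx=1, l2_idx=3, offset=3
L1[1] = 2
L2[2][3] = 54
paddr = 54 * 8 + 3 = 435

Answer: 435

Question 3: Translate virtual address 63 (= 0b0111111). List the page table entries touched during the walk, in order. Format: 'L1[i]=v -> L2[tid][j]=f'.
vaddr = 63 = 0b0111111
Split: l1_idx=1, l2_idx=3, offset=7

Answer: L1[1]=2 -> L2[2][3]=54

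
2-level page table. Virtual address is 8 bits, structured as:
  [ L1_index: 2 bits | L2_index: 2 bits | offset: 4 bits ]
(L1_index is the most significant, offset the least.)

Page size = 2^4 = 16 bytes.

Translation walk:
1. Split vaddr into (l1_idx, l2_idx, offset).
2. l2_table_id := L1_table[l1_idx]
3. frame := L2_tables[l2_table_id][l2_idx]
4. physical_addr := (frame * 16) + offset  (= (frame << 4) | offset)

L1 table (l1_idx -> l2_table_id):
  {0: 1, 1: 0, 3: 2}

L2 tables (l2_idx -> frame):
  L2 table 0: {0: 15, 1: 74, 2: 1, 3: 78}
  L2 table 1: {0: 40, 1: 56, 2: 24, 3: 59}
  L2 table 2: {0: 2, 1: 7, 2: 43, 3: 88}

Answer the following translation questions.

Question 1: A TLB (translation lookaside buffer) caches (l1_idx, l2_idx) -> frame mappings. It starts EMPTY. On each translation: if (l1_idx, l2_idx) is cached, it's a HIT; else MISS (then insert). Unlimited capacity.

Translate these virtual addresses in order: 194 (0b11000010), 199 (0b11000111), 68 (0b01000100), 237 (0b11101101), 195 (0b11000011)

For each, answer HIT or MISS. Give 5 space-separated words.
vaddr=194: (3,0) not in TLB -> MISS, insert
vaddr=199: (3,0) in TLB -> HIT
vaddr=68: (1,0) not in TLB -> MISS, insert
vaddr=237: (3,2) not in TLB -> MISS, insert
vaddr=195: (3,0) in TLB -> HIT

Answer: MISS HIT MISS MISS HIT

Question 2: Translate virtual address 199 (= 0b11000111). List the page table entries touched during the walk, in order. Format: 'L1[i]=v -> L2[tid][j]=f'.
Answer: L1[3]=2 -> L2[2][0]=2

Derivation:
vaddr = 199 = 0b11000111
Split: l1_idx=3, l2_idx=0, offset=7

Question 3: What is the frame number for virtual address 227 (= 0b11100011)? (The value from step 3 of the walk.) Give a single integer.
vaddr = 227: l1_idx=3, l2_idx=2
L1[3] = 2; L2[2][2] = 43

Answer: 43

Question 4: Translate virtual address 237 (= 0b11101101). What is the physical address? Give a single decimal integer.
vaddr = 237 = 0b11101101
Split: l1_idx=3, l2_idx=2, offset=13
L1[3] = 2
L2[2][2] = 43
paddr = 43 * 16 + 13 = 701

Answer: 701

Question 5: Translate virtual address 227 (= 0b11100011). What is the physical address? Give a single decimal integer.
vaddr = 227 = 0b11100011
Split: l1_idx=3, l2_idx=2, offset=3
L1[3] = 2
L2[2][2] = 43
paddr = 43 * 16 + 3 = 691

Answer: 691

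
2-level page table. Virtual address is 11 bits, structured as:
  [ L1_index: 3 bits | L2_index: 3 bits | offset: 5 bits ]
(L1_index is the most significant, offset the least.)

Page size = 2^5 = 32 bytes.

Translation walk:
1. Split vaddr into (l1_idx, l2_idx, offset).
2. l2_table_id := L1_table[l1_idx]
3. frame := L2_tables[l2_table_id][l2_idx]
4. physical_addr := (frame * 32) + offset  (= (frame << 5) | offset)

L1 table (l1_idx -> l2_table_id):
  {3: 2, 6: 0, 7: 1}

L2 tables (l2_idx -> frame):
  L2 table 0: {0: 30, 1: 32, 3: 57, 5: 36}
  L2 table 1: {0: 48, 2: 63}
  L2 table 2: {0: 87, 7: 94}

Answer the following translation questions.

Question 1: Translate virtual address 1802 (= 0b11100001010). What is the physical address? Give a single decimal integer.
Answer: 1546

Derivation:
vaddr = 1802 = 0b11100001010
Split: l1_idx=7, l2_idx=0, offset=10
L1[7] = 1
L2[1][0] = 48
paddr = 48 * 32 + 10 = 1546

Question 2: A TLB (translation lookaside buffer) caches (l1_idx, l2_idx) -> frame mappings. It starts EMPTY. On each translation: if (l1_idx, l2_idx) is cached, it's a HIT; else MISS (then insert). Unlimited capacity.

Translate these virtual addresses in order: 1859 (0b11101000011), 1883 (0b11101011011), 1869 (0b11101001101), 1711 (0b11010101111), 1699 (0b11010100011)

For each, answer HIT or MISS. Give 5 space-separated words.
vaddr=1859: (7,2) not in TLB -> MISS, insert
vaddr=1883: (7,2) in TLB -> HIT
vaddr=1869: (7,2) in TLB -> HIT
vaddr=1711: (6,5) not in TLB -> MISS, insert
vaddr=1699: (6,5) in TLB -> HIT

Answer: MISS HIT HIT MISS HIT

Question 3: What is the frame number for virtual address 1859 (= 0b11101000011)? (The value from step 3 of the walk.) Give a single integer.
Answer: 63

Derivation:
vaddr = 1859: l1_idx=7, l2_idx=2
L1[7] = 1; L2[1][2] = 63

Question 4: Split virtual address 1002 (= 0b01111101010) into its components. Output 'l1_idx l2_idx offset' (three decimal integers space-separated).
vaddr = 1002 = 0b01111101010
  top 3 bits -> l1_idx = 3
  next 3 bits -> l2_idx = 7
  bottom 5 bits -> offset = 10

Answer: 3 7 10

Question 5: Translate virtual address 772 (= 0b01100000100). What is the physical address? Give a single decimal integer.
vaddr = 772 = 0b01100000100
Split: l1_idx=3, l2_idx=0, offset=4
L1[3] = 2
L2[2][0] = 87
paddr = 87 * 32 + 4 = 2788

Answer: 2788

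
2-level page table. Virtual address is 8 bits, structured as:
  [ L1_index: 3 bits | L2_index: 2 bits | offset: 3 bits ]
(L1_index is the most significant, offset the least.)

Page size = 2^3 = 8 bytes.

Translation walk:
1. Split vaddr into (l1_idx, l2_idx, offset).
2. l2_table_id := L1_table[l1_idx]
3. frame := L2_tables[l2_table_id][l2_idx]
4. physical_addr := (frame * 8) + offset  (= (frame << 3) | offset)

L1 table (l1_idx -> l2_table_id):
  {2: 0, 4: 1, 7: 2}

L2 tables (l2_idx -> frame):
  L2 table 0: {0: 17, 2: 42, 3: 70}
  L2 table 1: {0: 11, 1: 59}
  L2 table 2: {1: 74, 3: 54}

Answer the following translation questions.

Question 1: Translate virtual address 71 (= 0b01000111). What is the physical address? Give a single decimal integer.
vaddr = 71 = 0b01000111
Split: l1_idx=2, l2_idx=0, offset=7
L1[2] = 0
L2[0][0] = 17
paddr = 17 * 8 + 7 = 143

Answer: 143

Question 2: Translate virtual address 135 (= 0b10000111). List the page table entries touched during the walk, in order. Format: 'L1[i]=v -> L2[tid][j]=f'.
Answer: L1[4]=1 -> L2[1][0]=11

Derivation:
vaddr = 135 = 0b10000111
Split: l1_idx=4, l2_idx=0, offset=7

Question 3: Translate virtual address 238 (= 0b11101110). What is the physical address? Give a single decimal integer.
vaddr = 238 = 0b11101110
Split: l1_idx=7, l2_idx=1, offset=6
L1[7] = 2
L2[2][1] = 74
paddr = 74 * 8 + 6 = 598

Answer: 598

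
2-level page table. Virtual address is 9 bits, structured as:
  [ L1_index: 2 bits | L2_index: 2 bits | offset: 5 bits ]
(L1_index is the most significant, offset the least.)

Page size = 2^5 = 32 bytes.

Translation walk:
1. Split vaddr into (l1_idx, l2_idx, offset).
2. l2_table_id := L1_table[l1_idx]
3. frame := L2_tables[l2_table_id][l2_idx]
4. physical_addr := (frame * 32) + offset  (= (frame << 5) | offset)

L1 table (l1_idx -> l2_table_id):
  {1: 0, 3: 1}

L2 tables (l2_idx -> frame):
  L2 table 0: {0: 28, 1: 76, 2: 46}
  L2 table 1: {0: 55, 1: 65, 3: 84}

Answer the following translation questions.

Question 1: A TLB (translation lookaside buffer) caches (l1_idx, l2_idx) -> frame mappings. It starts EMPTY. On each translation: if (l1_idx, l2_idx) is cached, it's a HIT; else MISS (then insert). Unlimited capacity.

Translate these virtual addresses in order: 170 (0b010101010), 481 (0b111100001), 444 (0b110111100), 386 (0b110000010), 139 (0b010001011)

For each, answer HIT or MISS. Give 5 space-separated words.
Answer: MISS MISS MISS MISS MISS

Derivation:
vaddr=170: (1,1) not in TLB -> MISS, insert
vaddr=481: (3,3) not in TLB -> MISS, insert
vaddr=444: (3,1) not in TLB -> MISS, insert
vaddr=386: (3,0) not in TLB -> MISS, insert
vaddr=139: (1,0) not in TLB -> MISS, insert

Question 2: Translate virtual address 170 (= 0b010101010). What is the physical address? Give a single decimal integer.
Answer: 2442

Derivation:
vaddr = 170 = 0b010101010
Split: l1_idx=1, l2_idx=1, offset=10
L1[1] = 0
L2[0][1] = 76
paddr = 76 * 32 + 10 = 2442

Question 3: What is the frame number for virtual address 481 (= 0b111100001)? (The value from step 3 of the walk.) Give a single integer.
vaddr = 481: l1_idx=3, l2_idx=3
L1[3] = 1; L2[1][3] = 84

Answer: 84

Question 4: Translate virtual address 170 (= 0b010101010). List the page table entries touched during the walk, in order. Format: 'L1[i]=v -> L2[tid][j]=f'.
vaddr = 170 = 0b010101010
Split: l1_idx=1, l2_idx=1, offset=10

Answer: L1[1]=0 -> L2[0][1]=76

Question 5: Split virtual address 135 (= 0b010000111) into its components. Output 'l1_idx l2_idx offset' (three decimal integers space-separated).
vaddr = 135 = 0b010000111
  top 2 bits -> l1_idx = 1
  next 2 bits -> l2_idx = 0
  bottom 5 bits -> offset = 7

Answer: 1 0 7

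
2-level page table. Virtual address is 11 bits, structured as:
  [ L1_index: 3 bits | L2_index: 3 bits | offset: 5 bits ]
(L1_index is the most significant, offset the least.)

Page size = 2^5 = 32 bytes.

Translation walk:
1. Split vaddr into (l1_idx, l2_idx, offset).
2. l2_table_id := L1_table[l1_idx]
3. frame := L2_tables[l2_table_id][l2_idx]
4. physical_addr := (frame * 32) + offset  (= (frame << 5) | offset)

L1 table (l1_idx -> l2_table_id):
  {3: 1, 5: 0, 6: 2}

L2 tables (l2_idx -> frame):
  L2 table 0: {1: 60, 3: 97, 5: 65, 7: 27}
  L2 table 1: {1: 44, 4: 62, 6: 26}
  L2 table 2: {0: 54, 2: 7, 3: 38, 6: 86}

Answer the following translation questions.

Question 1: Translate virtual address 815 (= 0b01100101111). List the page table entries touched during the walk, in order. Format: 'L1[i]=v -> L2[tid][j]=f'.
vaddr = 815 = 0b01100101111
Split: l1_idx=3, l2_idx=1, offset=15

Answer: L1[3]=1 -> L2[1][1]=44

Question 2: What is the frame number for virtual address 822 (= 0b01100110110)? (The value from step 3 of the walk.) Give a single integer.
vaddr = 822: l1_idx=3, l2_idx=1
L1[3] = 1; L2[1][1] = 44

Answer: 44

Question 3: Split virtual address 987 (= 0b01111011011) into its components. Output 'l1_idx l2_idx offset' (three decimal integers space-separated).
Answer: 3 6 27

Derivation:
vaddr = 987 = 0b01111011011
  top 3 bits -> l1_idx = 3
  next 3 bits -> l2_idx = 6
  bottom 5 bits -> offset = 27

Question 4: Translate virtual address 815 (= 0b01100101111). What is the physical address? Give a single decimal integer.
Answer: 1423

Derivation:
vaddr = 815 = 0b01100101111
Split: l1_idx=3, l2_idx=1, offset=15
L1[3] = 1
L2[1][1] = 44
paddr = 44 * 32 + 15 = 1423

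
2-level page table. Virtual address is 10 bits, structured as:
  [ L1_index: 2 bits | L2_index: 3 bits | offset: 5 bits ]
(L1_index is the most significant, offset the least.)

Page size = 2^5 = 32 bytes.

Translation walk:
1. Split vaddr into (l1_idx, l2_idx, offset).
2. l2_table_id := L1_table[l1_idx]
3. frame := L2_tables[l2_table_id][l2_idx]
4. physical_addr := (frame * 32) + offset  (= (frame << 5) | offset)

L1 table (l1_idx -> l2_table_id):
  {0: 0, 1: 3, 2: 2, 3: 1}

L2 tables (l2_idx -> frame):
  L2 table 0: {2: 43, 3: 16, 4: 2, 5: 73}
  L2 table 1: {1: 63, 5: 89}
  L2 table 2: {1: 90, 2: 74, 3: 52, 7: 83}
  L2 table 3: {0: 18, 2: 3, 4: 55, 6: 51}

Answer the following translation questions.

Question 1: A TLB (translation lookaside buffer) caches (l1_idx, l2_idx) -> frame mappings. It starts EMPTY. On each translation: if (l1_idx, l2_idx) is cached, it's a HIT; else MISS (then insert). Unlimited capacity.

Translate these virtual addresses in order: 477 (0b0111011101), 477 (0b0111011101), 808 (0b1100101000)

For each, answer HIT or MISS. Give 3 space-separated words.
Answer: MISS HIT MISS

Derivation:
vaddr=477: (1,6) not in TLB -> MISS, insert
vaddr=477: (1,6) in TLB -> HIT
vaddr=808: (3,1) not in TLB -> MISS, insert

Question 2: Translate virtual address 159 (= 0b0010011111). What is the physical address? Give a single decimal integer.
vaddr = 159 = 0b0010011111
Split: l1_idx=0, l2_idx=4, offset=31
L1[0] = 0
L2[0][4] = 2
paddr = 2 * 32 + 31 = 95

Answer: 95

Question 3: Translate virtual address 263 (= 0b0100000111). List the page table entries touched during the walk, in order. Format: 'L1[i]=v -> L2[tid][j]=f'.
Answer: L1[1]=3 -> L2[3][0]=18

Derivation:
vaddr = 263 = 0b0100000111
Split: l1_idx=1, l2_idx=0, offset=7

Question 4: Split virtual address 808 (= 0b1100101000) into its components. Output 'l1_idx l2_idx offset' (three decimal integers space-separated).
vaddr = 808 = 0b1100101000
  top 2 bits -> l1_idx = 3
  next 3 bits -> l2_idx = 1
  bottom 5 bits -> offset = 8

Answer: 3 1 8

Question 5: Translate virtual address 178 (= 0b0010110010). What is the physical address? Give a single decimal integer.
vaddr = 178 = 0b0010110010
Split: l1_idx=0, l2_idx=5, offset=18
L1[0] = 0
L2[0][5] = 73
paddr = 73 * 32 + 18 = 2354

Answer: 2354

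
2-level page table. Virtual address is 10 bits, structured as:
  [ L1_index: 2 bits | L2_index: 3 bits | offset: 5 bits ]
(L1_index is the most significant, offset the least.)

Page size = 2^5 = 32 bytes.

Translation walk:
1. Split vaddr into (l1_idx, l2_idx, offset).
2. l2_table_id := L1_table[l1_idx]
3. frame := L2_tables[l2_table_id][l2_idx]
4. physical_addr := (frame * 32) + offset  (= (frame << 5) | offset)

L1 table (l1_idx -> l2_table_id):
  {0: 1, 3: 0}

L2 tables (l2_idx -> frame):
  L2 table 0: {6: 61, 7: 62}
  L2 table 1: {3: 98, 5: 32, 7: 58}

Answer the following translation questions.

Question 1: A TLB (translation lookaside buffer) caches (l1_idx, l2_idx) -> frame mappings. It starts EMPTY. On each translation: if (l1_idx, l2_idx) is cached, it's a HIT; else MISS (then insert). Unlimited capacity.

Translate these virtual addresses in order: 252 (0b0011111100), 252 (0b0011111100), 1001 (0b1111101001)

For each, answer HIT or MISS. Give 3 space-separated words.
Answer: MISS HIT MISS

Derivation:
vaddr=252: (0,7) not in TLB -> MISS, insert
vaddr=252: (0,7) in TLB -> HIT
vaddr=1001: (3,7) not in TLB -> MISS, insert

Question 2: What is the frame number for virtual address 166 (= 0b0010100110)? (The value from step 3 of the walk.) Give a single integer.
vaddr = 166: l1_idx=0, l2_idx=5
L1[0] = 1; L2[1][5] = 32

Answer: 32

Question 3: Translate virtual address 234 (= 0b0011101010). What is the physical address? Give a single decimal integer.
Answer: 1866

Derivation:
vaddr = 234 = 0b0011101010
Split: l1_idx=0, l2_idx=7, offset=10
L1[0] = 1
L2[1][7] = 58
paddr = 58 * 32 + 10 = 1866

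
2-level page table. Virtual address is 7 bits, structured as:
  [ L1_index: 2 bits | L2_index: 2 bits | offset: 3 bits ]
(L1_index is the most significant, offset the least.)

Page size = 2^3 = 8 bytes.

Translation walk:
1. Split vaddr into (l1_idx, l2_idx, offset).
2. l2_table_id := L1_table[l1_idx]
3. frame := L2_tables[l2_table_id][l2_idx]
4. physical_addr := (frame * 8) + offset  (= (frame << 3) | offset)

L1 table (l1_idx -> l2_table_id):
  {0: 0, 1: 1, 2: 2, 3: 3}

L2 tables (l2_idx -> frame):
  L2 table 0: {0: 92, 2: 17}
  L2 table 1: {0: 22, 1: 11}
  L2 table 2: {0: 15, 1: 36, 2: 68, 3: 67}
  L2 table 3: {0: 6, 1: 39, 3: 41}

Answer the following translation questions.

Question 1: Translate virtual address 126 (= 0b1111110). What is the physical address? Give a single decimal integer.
Answer: 334

Derivation:
vaddr = 126 = 0b1111110
Split: l1_idx=3, l2_idx=3, offset=6
L1[3] = 3
L2[3][3] = 41
paddr = 41 * 8 + 6 = 334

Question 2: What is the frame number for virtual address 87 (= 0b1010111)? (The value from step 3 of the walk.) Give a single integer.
vaddr = 87: l1_idx=2, l2_idx=2
L1[2] = 2; L2[2][2] = 68

Answer: 68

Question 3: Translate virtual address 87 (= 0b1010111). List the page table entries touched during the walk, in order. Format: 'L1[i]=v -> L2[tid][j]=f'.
Answer: L1[2]=2 -> L2[2][2]=68

Derivation:
vaddr = 87 = 0b1010111
Split: l1_idx=2, l2_idx=2, offset=7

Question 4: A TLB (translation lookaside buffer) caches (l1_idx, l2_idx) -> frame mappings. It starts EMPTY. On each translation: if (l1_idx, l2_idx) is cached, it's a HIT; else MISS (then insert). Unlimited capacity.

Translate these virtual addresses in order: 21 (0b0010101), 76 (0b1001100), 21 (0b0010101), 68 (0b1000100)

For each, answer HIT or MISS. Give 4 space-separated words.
vaddr=21: (0,2) not in TLB -> MISS, insert
vaddr=76: (2,1) not in TLB -> MISS, insert
vaddr=21: (0,2) in TLB -> HIT
vaddr=68: (2,0) not in TLB -> MISS, insert

Answer: MISS MISS HIT MISS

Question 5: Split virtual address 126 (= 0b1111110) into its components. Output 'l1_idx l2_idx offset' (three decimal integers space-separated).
vaddr = 126 = 0b1111110
  top 2 bits -> l1_idx = 3
  next 2 bits -> l2_idx = 3
  bottom 3 bits -> offset = 6

Answer: 3 3 6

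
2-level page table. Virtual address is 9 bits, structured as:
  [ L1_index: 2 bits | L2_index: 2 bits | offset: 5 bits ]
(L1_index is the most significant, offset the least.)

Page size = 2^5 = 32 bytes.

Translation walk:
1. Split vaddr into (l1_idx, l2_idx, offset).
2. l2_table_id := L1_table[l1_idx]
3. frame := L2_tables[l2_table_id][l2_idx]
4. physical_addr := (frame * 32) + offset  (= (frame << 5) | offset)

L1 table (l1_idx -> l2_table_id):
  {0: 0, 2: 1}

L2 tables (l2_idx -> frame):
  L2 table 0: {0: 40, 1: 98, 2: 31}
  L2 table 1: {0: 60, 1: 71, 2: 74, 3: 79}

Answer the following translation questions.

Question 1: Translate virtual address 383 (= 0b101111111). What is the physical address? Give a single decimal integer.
vaddr = 383 = 0b101111111
Split: l1_idx=2, l2_idx=3, offset=31
L1[2] = 1
L2[1][3] = 79
paddr = 79 * 32 + 31 = 2559

Answer: 2559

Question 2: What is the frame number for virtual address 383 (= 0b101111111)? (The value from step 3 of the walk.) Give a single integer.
vaddr = 383: l1_idx=2, l2_idx=3
L1[2] = 1; L2[1][3] = 79

Answer: 79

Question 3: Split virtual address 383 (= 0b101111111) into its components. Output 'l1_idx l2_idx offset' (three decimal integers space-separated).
Answer: 2 3 31

Derivation:
vaddr = 383 = 0b101111111
  top 2 bits -> l1_idx = 2
  next 2 bits -> l2_idx = 3
  bottom 5 bits -> offset = 31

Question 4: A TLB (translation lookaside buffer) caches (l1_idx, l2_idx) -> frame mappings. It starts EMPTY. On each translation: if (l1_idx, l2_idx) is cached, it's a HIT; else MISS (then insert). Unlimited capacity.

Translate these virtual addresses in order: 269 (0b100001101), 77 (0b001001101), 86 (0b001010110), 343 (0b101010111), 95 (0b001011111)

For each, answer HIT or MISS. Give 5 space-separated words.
vaddr=269: (2,0) not in TLB -> MISS, insert
vaddr=77: (0,2) not in TLB -> MISS, insert
vaddr=86: (0,2) in TLB -> HIT
vaddr=343: (2,2) not in TLB -> MISS, insert
vaddr=95: (0,2) in TLB -> HIT

Answer: MISS MISS HIT MISS HIT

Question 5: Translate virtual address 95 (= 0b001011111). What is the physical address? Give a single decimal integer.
Answer: 1023

Derivation:
vaddr = 95 = 0b001011111
Split: l1_idx=0, l2_idx=2, offset=31
L1[0] = 0
L2[0][2] = 31
paddr = 31 * 32 + 31 = 1023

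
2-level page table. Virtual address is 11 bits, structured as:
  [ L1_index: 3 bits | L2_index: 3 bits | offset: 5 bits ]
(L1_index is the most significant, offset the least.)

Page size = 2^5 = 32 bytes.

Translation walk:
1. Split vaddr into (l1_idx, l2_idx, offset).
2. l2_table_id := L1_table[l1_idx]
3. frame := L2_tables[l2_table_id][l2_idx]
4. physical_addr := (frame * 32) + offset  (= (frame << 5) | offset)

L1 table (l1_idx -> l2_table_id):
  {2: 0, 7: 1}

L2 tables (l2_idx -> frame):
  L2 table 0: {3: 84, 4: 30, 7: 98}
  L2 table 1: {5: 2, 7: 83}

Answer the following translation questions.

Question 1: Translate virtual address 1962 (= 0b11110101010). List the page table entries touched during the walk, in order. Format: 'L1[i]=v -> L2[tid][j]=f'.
vaddr = 1962 = 0b11110101010
Split: l1_idx=7, l2_idx=5, offset=10

Answer: L1[7]=1 -> L2[1][5]=2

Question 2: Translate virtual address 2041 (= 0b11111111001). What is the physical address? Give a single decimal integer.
Answer: 2681

Derivation:
vaddr = 2041 = 0b11111111001
Split: l1_idx=7, l2_idx=7, offset=25
L1[7] = 1
L2[1][7] = 83
paddr = 83 * 32 + 25 = 2681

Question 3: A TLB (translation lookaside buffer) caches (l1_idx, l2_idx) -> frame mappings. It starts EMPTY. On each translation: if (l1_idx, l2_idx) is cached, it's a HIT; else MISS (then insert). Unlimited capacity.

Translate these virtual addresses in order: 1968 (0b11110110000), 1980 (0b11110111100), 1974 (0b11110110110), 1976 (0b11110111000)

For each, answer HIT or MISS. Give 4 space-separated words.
vaddr=1968: (7,5) not in TLB -> MISS, insert
vaddr=1980: (7,5) in TLB -> HIT
vaddr=1974: (7,5) in TLB -> HIT
vaddr=1976: (7,5) in TLB -> HIT

Answer: MISS HIT HIT HIT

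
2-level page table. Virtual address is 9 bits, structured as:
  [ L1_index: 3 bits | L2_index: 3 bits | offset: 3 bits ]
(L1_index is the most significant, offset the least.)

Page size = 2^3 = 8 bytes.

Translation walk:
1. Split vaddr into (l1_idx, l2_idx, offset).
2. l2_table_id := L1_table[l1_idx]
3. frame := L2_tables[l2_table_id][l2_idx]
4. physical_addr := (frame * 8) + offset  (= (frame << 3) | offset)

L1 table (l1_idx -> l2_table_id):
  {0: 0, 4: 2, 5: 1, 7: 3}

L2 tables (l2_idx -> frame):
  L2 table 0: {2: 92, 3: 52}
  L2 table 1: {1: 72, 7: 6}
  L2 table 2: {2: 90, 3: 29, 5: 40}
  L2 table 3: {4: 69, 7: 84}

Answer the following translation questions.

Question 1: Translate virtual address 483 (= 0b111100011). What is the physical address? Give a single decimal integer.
Answer: 555

Derivation:
vaddr = 483 = 0b111100011
Split: l1_idx=7, l2_idx=4, offset=3
L1[7] = 3
L2[3][4] = 69
paddr = 69 * 8 + 3 = 555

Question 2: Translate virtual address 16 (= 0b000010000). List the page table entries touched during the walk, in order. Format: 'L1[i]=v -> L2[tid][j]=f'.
vaddr = 16 = 0b000010000
Split: l1_idx=0, l2_idx=2, offset=0

Answer: L1[0]=0 -> L2[0][2]=92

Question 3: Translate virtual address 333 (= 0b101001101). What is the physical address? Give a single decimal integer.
Answer: 581

Derivation:
vaddr = 333 = 0b101001101
Split: l1_idx=5, l2_idx=1, offset=5
L1[5] = 1
L2[1][1] = 72
paddr = 72 * 8 + 5 = 581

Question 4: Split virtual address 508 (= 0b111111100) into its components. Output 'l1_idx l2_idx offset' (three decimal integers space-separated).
Answer: 7 7 4

Derivation:
vaddr = 508 = 0b111111100
  top 3 bits -> l1_idx = 7
  next 3 bits -> l2_idx = 7
  bottom 3 bits -> offset = 4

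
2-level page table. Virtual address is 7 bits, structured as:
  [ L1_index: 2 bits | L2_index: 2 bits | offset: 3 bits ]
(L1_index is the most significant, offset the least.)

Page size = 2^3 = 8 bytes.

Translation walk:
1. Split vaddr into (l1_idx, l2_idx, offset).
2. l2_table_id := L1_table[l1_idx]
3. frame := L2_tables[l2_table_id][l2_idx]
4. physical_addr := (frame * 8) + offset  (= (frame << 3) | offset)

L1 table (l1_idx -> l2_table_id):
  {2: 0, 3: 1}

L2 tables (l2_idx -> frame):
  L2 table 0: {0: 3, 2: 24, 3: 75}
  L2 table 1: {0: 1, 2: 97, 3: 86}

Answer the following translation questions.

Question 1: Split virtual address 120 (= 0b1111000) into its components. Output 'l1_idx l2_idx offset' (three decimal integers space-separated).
vaddr = 120 = 0b1111000
  top 2 bits -> l1_idx = 3
  next 2 bits -> l2_idx = 3
  bottom 3 bits -> offset = 0

Answer: 3 3 0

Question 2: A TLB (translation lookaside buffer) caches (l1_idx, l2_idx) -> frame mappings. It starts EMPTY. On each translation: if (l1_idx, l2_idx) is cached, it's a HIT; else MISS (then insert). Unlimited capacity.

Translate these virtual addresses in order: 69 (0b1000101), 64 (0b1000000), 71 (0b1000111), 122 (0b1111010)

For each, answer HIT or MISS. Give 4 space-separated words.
vaddr=69: (2,0) not in TLB -> MISS, insert
vaddr=64: (2,0) in TLB -> HIT
vaddr=71: (2,0) in TLB -> HIT
vaddr=122: (3,3) not in TLB -> MISS, insert

Answer: MISS HIT HIT MISS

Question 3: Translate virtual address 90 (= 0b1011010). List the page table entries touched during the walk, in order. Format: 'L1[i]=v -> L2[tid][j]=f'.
vaddr = 90 = 0b1011010
Split: l1_idx=2, l2_idx=3, offset=2

Answer: L1[2]=0 -> L2[0][3]=75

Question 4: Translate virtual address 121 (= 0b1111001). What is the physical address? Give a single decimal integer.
Answer: 689

Derivation:
vaddr = 121 = 0b1111001
Split: l1_idx=3, l2_idx=3, offset=1
L1[3] = 1
L2[1][3] = 86
paddr = 86 * 8 + 1 = 689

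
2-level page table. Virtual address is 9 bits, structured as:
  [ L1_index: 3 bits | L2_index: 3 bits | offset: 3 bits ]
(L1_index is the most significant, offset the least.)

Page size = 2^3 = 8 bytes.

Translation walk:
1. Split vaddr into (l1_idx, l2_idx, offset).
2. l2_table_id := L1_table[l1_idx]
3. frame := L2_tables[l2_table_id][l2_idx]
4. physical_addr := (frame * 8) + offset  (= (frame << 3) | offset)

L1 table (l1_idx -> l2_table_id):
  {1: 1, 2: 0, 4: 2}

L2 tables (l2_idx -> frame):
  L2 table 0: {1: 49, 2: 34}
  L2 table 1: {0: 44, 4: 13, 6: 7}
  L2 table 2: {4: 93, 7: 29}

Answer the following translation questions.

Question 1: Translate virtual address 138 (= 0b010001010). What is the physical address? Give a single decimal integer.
Answer: 394

Derivation:
vaddr = 138 = 0b010001010
Split: l1_idx=2, l2_idx=1, offset=2
L1[2] = 0
L2[0][1] = 49
paddr = 49 * 8 + 2 = 394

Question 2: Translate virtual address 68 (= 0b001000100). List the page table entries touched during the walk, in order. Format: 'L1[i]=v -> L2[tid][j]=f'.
vaddr = 68 = 0b001000100
Split: l1_idx=1, l2_idx=0, offset=4

Answer: L1[1]=1 -> L2[1][0]=44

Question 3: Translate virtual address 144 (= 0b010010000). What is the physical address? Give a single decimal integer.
vaddr = 144 = 0b010010000
Split: l1_idx=2, l2_idx=2, offset=0
L1[2] = 0
L2[0][2] = 34
paddr = 34 * 8 + 0 = 272

Answer: 272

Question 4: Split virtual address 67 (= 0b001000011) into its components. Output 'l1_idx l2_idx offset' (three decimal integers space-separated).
Answer: 1 0 3

Derivation:
vaddr = 67 = 0b001000011
  top 3 bits -> l1_idx = 1
  next 3 bits -> l2_idx = 0
  bottom 3 bits -> offset = 3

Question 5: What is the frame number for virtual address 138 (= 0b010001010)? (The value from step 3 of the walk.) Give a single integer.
vaddr = 138: l1_idx=2, l2_idx=1
L1[2] = 0; L2[0][1] = 49

Answer: 49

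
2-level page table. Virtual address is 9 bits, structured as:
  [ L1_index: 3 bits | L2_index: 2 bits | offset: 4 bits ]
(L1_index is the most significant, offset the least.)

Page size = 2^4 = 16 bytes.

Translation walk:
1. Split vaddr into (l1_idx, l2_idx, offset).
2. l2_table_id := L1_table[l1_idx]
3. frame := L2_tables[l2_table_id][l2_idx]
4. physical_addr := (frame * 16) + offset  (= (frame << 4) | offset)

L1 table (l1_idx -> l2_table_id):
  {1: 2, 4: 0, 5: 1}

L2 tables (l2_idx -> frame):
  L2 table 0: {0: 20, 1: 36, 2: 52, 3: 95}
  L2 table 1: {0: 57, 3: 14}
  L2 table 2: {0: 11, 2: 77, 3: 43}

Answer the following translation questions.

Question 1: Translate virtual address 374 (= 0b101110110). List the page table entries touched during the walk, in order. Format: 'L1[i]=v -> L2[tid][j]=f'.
vaddr = 374 = 0b101110110
Split: l1_idx=5, l2_idx=3, offset=6

Answer: L1[5]=1 -> L2[1][3]=14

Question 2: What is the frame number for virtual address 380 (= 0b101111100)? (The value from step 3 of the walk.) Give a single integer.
Answer: 14

Derivation:
vaddr = 380: l1_idx=5, l2_idx=3
L1[5] = 1; L2[1][3] = 14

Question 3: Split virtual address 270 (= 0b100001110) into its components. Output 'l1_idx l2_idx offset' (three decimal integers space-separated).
vaddr = 270 = 0b100001110
  top 3 bits -> l1_idx = 4
  next 2 bits -> l2_idx = 0
  bottom 4 bits -> offset = 14

Answer: 4 0 14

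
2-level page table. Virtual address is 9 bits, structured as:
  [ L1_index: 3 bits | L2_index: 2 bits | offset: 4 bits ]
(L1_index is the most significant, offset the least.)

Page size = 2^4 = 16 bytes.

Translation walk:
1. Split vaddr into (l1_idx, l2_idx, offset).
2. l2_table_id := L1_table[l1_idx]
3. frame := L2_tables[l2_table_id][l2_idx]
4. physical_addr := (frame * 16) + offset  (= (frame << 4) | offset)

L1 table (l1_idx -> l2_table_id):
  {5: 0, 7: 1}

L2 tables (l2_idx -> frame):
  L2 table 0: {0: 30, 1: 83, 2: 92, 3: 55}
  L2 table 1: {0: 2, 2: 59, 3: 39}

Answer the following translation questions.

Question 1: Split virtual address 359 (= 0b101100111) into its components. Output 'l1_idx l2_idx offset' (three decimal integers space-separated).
Answer: 5 2 7

Derivation:
vaddr = 359 = 0b101100111
  top 3 bits -> l1_idx = 5
  next 2 bits -> l2_idx = 2
  bottom 4 bits -> offset = 7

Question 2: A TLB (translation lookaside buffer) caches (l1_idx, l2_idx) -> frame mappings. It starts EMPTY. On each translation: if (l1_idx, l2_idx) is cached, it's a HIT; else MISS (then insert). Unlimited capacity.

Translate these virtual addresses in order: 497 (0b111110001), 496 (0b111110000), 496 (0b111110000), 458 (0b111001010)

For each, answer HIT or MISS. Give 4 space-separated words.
Answer: MISS HIT HIT MISS

Derivation:
vaddr=497: (7,3) not in TLB -> MISS, insert
vaddr=496: (7,3) in TLB -> HIT
vaddr=496: (7,3) in TLB -> HIT
vaddr=458: (7,0) not in TLB -> MISS, insert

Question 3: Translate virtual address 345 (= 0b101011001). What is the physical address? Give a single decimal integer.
Answer: 1337

Derivation:
vaddr = 345 = 0b101011001
Split: l1_idx=5, l2_idx=1, offset=9
L1[5] = 0
L2[0][1] = 83
paddr = 83 * 16 + 9 = 1337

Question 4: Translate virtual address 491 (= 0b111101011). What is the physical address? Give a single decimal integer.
vaddr = 491 = 0b111101011
Split: l1_idx=7, l2_idx=2, offset=11
L1[7] = 1
L2[1][2] = 59
paddr = 59 * 16 + 11 = 955

Answer: 955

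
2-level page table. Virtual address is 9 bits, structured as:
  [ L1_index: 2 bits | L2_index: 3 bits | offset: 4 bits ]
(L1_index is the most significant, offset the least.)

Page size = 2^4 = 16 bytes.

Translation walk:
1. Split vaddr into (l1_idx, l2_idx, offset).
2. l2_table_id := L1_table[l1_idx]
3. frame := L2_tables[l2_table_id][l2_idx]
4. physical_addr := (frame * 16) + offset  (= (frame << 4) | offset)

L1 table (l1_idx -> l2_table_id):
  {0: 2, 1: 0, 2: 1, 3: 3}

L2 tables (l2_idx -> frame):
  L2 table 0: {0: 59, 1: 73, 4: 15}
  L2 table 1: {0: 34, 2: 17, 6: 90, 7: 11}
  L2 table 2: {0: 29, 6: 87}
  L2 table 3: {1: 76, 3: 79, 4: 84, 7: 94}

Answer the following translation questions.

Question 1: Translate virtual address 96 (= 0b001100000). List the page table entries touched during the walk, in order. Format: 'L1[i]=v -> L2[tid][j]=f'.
Answer: L1[0]=2 -> L2[2][6]=87

Derivation:
vaddr = 96 = 0b001100000
Split: l1_idx=0, l2_idx=6, offset=0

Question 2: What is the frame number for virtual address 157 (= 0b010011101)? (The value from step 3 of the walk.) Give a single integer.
Answer: 73

Derivation:
vaddr = 157: l1_idx=1, l2_idx=1
L1[1] = 0; L2[0][1] = 73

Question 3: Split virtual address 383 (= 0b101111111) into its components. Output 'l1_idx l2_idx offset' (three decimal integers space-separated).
vaddr = 383 = 0b101111111
  top 2 bits -> l1_idx = 2
  next 3 bits -> l2_idx = 7
  bottom 4 bits -> offset = 15

Answer: 2 7 15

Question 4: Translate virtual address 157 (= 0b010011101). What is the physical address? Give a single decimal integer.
vaddr = 157 = 0b010011101
Split: l1_idx=1, l2_idx=1, offset=13
L1[1] = 0
L2[0][1] = 73
paddr = 73 * 16 + 13 = 1181

Answer: 1181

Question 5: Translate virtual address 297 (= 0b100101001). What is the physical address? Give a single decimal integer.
vaddr = 297 = 0b100101001
Split: l1_idx=2, l2_idx=2, offset=9
L1[2] = 1
L2[1][2] = 17
paddr = 17 * 16 + 9 = 281

Answer: 281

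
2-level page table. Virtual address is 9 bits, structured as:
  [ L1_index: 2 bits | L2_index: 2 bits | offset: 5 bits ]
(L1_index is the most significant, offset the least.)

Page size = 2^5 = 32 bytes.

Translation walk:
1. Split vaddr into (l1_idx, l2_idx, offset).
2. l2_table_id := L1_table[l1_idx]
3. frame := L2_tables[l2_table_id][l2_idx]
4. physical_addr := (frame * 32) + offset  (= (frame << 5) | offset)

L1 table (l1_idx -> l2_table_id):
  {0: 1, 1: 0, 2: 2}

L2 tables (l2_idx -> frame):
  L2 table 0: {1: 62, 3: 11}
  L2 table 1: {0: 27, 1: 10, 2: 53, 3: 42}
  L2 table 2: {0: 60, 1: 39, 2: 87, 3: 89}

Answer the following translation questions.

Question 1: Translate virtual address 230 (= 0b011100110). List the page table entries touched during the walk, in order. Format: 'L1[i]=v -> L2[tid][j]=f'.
vaddr = 230 = 0b011100110
Split: l1_idx=1, l2_idx=3, offset=6

Answer: L1[1]=0 -> L2[0][3]=11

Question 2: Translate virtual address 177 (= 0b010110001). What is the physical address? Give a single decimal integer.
Answer: 2001

Derivation:
vaddr = 177 = 0b010110001
Split: l1_idx=1, l2_idx=1, offset=17
L1[1] = 0
L2[0][1] = 62
paddr = 62 * 32 + 17 = 2001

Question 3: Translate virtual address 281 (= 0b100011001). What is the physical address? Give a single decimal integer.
Answer: 1945

Derivation:
vaddr = 281 = 0b100011001
Split: l1_idx=2, l2_idx=0, offset=25
L1[2] = 2
L2[2][0] = 60
paddr = 60 * 32 + 25 = 1945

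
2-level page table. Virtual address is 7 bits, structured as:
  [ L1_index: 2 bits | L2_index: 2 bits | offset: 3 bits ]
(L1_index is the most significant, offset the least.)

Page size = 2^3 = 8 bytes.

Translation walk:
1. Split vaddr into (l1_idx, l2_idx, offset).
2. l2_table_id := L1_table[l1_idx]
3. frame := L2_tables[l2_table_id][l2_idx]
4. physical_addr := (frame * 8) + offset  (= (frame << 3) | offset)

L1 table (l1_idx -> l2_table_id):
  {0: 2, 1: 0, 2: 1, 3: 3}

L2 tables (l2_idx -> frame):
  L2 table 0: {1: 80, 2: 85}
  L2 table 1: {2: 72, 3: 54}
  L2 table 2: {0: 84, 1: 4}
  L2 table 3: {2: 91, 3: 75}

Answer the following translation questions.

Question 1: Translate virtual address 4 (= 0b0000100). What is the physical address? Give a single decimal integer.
vaddr = 4 = 0b0000100
Split: l1_idx=0, l2_idx=0, offset=4
L1[0] = 2
L2[2][0] = 84
paddr = 84 * 8 + 4 = 676

Answer: 676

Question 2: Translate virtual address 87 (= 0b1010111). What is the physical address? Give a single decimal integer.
vaddr = 87 = 0b1010111
Split: l1_idx=2, l2_idx=2, offset=7
L1[2] = 1
L2[1][2] = 72
paddr = 72 * 8 + 7 = 583

Answer: 583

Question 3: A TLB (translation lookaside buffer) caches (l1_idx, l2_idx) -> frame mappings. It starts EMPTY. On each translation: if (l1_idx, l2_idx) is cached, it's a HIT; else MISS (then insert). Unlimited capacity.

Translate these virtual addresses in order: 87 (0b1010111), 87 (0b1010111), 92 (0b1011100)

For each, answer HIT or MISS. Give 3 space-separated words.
Answer: MISS HIT MISS

Derivation:
vaddr=87: (2,2) not in TLB -> MISS, insert
vaddr=87: (2,2) in TLB -> HIT
vaddr=92: (2,3) not in TLB -> MISS, insert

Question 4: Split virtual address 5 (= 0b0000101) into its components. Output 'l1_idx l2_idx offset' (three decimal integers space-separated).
vaddr = 5 = 0b0000101
  top 2 bits -> l1_idx = 0
  next 2 bits -> l2_idx = 0
  bottom 3 bits -> offset = 5

Answer: 0 0 5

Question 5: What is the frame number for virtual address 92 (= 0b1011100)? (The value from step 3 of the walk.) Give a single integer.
vaddr = 92: l1_idx=2, l2_idx=3
L1[2] = 1; L2[1][3] = 54

Answer: 54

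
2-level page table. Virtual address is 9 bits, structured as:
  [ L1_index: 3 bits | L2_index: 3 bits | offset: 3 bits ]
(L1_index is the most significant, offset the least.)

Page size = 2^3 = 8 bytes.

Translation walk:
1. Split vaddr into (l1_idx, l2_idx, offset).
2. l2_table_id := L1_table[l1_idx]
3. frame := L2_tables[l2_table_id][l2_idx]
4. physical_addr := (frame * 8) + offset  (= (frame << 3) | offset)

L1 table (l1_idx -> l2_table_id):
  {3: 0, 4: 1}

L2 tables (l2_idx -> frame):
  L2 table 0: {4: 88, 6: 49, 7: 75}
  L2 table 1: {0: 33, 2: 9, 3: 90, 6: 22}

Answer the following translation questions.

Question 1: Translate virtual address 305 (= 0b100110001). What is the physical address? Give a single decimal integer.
vaddr = 305 = 0b100110001
Split: l1_idx=4, l2_idx=6, offset=1
L1[4] = 1
L2[1][6] = 22
paddr = 22 * 8 + 1 = 177

Answer: 177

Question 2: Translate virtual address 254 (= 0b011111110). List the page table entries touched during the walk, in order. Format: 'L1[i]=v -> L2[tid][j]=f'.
Answer: L1[3]=0 -> L2[0][7]=75

Derivation:
vaddr = 254 = 0b011111110
Split: l1_idx=3, l2_idx=7, offset=6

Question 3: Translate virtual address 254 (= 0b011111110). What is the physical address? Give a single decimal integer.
vaddr = 254 = 0b011111110
Split: l1_idx=3, l2_idx=7, offset=6
L1[3] = 0
L2[0][7] = 75
paddr = 75 * 8 + 6 = 606

Answer: 606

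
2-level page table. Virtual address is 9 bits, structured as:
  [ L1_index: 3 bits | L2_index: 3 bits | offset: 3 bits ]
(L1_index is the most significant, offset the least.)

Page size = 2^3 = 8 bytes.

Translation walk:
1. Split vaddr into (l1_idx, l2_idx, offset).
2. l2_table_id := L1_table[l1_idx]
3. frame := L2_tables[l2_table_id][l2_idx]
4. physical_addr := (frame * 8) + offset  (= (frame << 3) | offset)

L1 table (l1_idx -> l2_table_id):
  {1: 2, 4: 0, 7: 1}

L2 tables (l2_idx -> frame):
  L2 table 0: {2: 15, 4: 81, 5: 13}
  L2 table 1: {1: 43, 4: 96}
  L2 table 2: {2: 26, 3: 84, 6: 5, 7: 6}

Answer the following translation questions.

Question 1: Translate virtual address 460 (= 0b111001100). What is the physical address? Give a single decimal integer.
vaddr = 460 = 0b111001100
Split: l1_idx=7, l2_idx=1, offset=4
L1[7] = 1
L2[1][1] = 43
paddr = 43 * 8 + 4 = 348

Answer: 348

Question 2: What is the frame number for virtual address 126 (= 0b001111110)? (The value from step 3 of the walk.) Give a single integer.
vaddr = 126: l1_idx=1, l2_idx=7
L1[1] = 2; L2[2][7] = 6

Answer: 6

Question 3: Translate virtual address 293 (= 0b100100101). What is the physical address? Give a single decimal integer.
vaddr = 293 = 0b100100101
Split: l1_idx=4, l2_idx=4, offset=5
L1[4] = 0
L2[0][4] = 81
paddr = 81 * 8 + 5 = 653

Answer: 653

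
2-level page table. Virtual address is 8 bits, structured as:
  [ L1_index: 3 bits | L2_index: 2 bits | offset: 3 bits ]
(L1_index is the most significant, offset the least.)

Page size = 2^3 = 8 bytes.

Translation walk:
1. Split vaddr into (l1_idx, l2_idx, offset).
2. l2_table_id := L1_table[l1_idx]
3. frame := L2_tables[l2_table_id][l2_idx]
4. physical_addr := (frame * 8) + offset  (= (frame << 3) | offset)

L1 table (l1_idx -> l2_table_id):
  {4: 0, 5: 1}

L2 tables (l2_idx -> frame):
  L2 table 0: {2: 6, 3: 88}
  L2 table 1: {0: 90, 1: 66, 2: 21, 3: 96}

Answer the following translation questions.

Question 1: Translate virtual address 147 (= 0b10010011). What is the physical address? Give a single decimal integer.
vaddr = 147 = 0b10010011
Split: l1_idx=4, l2_idx=2, offset=3
L1[4] = 0
L2[0][2] = 6
paddr = 6 * 8 + 3 = 51

Answer: 51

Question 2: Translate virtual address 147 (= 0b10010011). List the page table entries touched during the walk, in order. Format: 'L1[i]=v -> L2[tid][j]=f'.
Answer: L1[4]=0 -> L2[0][2]=6

Derivation:
vaddr = 147 = 0b10010011
Split: l1_idx=4, l2_idx=2, offset=3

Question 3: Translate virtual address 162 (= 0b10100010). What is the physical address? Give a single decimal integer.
vaddr = 162 = 0b10100010
Split: l1_idx=5, l2_idx=0, offset=2
L1[5] = 1
L2[1][0] = 90
paddr = 90 * 8 + 2 = 722

Answer: 722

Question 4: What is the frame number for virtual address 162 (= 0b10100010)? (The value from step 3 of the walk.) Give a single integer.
Answer: 90

Derivation:
vaddr = 162: l1_idx=5, l2_idx=0
L1[5] = 1; L2[1][0] = 90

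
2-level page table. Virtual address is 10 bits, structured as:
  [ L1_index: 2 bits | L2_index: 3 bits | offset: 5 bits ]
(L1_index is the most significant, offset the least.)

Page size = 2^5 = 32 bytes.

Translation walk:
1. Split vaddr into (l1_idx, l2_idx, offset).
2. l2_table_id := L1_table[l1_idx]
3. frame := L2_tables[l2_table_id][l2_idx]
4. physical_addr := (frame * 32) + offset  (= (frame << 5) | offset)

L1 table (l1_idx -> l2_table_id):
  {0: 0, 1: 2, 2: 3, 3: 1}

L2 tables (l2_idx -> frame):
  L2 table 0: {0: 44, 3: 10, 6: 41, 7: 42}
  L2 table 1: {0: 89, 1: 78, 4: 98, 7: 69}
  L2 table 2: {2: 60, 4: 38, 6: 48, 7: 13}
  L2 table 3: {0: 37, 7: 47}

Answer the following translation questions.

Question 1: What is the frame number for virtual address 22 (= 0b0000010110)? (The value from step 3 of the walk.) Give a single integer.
vaddr = 22: l1_idx=0, l2_idx=0
L1[0] = 0; L2[0][0] = 44

Answer: 44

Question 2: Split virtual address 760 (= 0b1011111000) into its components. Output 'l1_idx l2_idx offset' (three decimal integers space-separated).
vaddr = 760 = 0b1011111000
  top 2 bits -> l1_idx = 2
  next 3 bits -> l2_idx = 7
  bottom 5 bits -> offset = 24

Answer: 2 7 24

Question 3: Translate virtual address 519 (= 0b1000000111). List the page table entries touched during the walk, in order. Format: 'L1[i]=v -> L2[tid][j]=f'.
Answer: L1[2]=3 -> L2[3][0]=37

Derivation:
vaddr = 519 = 0b1000000111
Split: l1_idx=2, l2_idx=0, offset=7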